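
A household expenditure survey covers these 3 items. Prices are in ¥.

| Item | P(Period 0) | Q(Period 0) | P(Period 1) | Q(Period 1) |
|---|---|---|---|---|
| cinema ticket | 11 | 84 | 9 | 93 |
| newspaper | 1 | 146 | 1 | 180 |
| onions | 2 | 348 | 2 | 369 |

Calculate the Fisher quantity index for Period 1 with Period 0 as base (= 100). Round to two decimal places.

109.87

Laspeyres component (base-period weights):
ΣP(Period 0)Q(Period 1) = 11×93 + 1×180 + 2×369 = 1023 + 180 + 738 = 1941
ΣP(Period 0)Q(Period 0) = 11×84 + 1×146 + 2×348 = 924 + 146 + 696 = 1766
L = 1941 / 1766 × 100 = 109.9094
Paasche component (current-period weights):
ΣP(Period 1)Q(Period 1) = 9×93 + 1×180 + 2×369 = 837 + 180 + 738 = 1755
ΣP(Period 1)Q(Period 0) = 9×84 + 1×146 + 2×348 = 756 + 146 + 696 = 1598
P = 1755 / 1598 × 100 = 109.8248
Fisher = √(L × P) = √(109.9094 × 109.8248) = 109.8671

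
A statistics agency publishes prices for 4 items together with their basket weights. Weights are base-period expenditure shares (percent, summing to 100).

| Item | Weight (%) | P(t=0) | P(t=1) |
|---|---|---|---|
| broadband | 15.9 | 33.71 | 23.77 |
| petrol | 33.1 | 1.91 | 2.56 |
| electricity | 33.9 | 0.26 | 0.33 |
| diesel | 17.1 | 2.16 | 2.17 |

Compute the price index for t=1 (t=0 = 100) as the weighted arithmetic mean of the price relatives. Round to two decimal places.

115.78

broadband: 15.9 × (23.77/33.71) = 15.9 × 0.705132 = 11.2116
petrol: 33.1 × (2.56/1.91) = 33.1 × 1.340314 = 44.3644
electricity: 33.9 × (0.33/0.26) = 33.9 × 1.269231 = 43.0269
diesel: 17.1 × (2.17/2.16) = 17.1 × 1.004630 = 17.1792
Index = Σ wᵢ·(p₁ᵢ/p₀ᵢ) = 11.2116 + 44.3644 + 43.0269 + 17.1792 = 115.7821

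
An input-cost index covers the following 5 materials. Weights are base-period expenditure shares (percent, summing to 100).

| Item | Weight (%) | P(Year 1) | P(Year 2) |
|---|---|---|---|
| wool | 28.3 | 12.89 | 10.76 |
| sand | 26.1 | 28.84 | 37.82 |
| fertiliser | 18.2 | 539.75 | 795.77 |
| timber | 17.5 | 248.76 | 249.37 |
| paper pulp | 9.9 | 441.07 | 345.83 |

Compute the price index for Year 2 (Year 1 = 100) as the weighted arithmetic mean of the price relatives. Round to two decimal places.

wool: 28.3 × (10.76/12.89) = 28.3 × 0.834756 = 23.6236
sand: 26.1 × (37.82/28.84) = 26.1 × 1.311373 = 34.2268
fertiliser: 18.2 × (795.77/539.75) = 18.2 × 1.474331 = 26.8328
timber: 17.5 × (249.37/248.76) = 17.5 × 1.002452 = 17.5429
paper pulp: 9.9 × (345.83/441.07) = 9.9 × 0.784071 = 7.7623
Index = Σ wᵢ·(p₁ᵢ/p₀ᵢ) = 23.6236 + 34.2268 + 26.8328 + 17.5429 + 7.7623 = 109.9885

109.99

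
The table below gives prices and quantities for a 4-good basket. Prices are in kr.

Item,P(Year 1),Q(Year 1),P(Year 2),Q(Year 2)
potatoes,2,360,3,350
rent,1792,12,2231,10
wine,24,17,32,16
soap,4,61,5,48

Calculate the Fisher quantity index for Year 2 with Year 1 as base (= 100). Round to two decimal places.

Laspeyres component (base-period weights):
ΣP(Year 1)Q(Year 2) = 2×350 + 1792×10 + 24×16 + 4×48 = 700 + 17920 + 384 + 192 = 19196
ΣP(Year 1)Q(Year 1) = 2×360 + 1792×12 + 24×17 + 4×61 = 720 + 21504 + 408 + 244 = 22876
L = 19196 / 22876 × 100 = 83.9133
Paasche component (current-period weights):
ΣP(Year 2)Q(Year 2) = 3×350 + 2231×10 + 32×16 + 5×48 = 1050 + 22310 + 512 + 240 = 24112
ΣP(Year 2)Q(Year 1) = 3×360 + 2231×12 + 32×17 + 5×61 = 1080 + 26772 + 544 + 305 = 28701
P = 24112 / 28701 × 100 = 84.0110
Fisher = √(L × P) = √(83.9133 × 84.0110) = 83.9621

83.96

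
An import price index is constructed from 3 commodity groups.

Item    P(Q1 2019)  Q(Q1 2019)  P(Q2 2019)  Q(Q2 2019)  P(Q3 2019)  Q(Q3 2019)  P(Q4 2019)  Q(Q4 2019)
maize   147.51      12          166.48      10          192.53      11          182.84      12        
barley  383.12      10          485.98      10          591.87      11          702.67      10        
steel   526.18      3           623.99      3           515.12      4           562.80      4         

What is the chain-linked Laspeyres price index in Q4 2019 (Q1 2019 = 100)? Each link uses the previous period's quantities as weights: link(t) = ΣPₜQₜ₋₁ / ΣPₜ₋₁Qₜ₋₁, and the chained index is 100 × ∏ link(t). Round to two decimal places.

Link Q1 2019→Q2 2019:
ΣP(Q2 2019)Q(Q1 2019) = 166.48×12 + 485.98×10 + 623.99×3 = 1997.76 + 4859.8 + 1871.97 = 8729.53
ΣP(Q1 2019)Q(Q1 2019) = 147.51×12 + 383.12×10 + 526.18×3 = 1770.12 + 3831.2 + 1578.54 = 7179.86
link = 8729.53/7179.86 = 1.215836
Link Q2 2019→Q3 2019:
ΣP(Q3 2019)Q(Q2 2019) = 192.53×10 + 591.87×10 + 515.12×3 = 1925.3 + 5918.7 + 1545.36 = 9389.36
ΣP(Q2 2019)Q(Q2 2019) = 166.48×10 + 485.98×10 + 623.99×3 = 1664.8 + 4859.8 + 1871.97 = 8396.57
link = 9389.36/8396.57 = 1.118238
Link Q3 2019→Q4 2019:
ΣP(Q4 2019)Q(Q3 2019) = 182.84×11 + 702.67×11 + 562.80×4 = 2011.24 + 7729.37 + 2251.2 = 11991.81
ΣP(Q3 2019)Q(Q3 2019) = 192.53×11 + 591.87×11 + 515.12×4 = 2117.83 + 6510.57 + 2060.48 = 10688.88
link = 11991.81/10688.88 = 1.121896
Chained index = 100 × 1.215836 × 1.118238 × 1.121896 = 152.5322

152.53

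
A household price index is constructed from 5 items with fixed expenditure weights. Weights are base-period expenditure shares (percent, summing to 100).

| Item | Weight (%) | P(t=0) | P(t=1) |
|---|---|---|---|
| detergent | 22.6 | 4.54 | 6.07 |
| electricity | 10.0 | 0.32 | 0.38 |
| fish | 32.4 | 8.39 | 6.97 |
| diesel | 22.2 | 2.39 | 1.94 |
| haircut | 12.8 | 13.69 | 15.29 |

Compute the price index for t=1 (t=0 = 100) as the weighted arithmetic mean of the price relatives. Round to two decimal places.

detergent: 22.6 × (6.07/4.54) = 22.6 × 1.337004 = 30.2163
electricity: 10.0 × (0.38/0.32) = 10.0 × 1.187500 = 11.8750
fish: 32.4 × (6.97/8.39) = 32.4 × 0.830751 = 26.9163
diesel: 22.2 × (1.94/2.39) = 22.2 × 0.811715 = 18.0201
haircut: 12.8 × (15.29/13.69) = 12.8 × 1.116874 = 14.2960
Index = Σ wᵢ·(p₁ᵢ/p₀ᵢ) = 30.2163 + 11.8750 + 26.9163 + 18.0201 + 14.2960 = 101.3237

101.32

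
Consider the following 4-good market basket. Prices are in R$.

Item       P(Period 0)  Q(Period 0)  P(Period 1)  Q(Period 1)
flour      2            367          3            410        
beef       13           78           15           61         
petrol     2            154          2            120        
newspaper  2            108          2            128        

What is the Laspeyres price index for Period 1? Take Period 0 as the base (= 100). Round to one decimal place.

Laspeyres price index uses base-period quantities as weights.
ΣP(Period 1)·Q(Period 0) = 3×367 + 15×78 + 2×154 + 2×108 = 1101 + 1170 + 308 + 216 = 2795
ΣP(Period 0)·Q(Period 0) = 2×367 + 13×78 + 2×154 + 2×108 = 734 + 1014 + 308 + 216 = 2272
Index = 2795 / 2272 × 100 = 123.0194

123.0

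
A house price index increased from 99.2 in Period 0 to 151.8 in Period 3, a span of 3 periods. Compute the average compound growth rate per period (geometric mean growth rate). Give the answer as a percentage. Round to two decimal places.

Growth factor = (151.8/99.2)^(1/3) = (1.530242)^(1/3) = 1.152356
Growth rate = 1.152356 − 1 = 0.152356 = 15.2356%

15.24%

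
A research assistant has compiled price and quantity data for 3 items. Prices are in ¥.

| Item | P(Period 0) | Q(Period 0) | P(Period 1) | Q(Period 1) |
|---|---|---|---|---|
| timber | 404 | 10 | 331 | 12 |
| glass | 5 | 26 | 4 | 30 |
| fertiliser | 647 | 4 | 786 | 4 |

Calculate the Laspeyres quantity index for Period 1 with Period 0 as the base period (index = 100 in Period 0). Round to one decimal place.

112.3

Laspeyres quantity index uses base-period prices as weights.
ΣP(Period 0)·Q(Period 1) = 404×12 + 5×30 + 647×4 = 4848 + 150 + 2588 = 7586
ΣP(Period 0)·Q(Period 0) = 404×10 + 5×26 + 647×4 = 4040 + 130 + 2588 = 6758
Index = 7586 / 6758 × 100 = 112.2521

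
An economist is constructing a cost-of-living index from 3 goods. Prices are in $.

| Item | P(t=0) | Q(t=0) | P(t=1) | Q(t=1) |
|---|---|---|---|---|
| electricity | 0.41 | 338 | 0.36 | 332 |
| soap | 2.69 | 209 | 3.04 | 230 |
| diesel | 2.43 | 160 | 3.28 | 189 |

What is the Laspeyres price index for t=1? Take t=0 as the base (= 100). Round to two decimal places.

Laspeyres price index uses base-period quantities as weights.
ΣP(t=1)·Q(t=0) = 0.36×338 + 3.04×209 + 3.28×160 = 121.68 + 635.36 + 524.8 = 1281.84
ΣP(t=0)·Q(t=0) = 0.41×338 + 2.69×209 + 2.43×160 = 138.58 + 562.21 + 388.8 = 1089.59
Index = 1281.84 / 1089.59 × 100 = 117.6443

117.64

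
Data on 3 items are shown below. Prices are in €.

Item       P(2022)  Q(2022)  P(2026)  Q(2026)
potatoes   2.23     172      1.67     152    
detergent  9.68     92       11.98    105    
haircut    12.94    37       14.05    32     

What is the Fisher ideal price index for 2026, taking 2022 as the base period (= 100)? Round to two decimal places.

Laspeyres component (base-period weights):
ΣP(2026)Q(2022) = 1.67×172 + 11.98×92 + 14.05×37 = 287.24 + 1102.16 + 519.85 = 1909.25
ΣP(2022)Q(2022) = 2.23×172 + 9.68×92 + 12.94×37 = 383.56 + 890.56 + 478.78 = 1752.9
L = 1909.25 / 1752.9 × 100 = 108.9195
Paasche component (current-period weights):
ΣP(2026)Q(2026) = 1.67×152 + 11.98×105 + 14.05×32 = 253.84 + 1257.9 + 449.6 = 1961.34
ΣP(2022)Q(2026) = 2.23×152 + 9.68×105 + 12.94×32 = 338.96 + 1016.4 + 414.08 = 1769.44
P = 1961.34 / 1769.44 × 100 = 110.8452
Fisher = √(L × P) = √(108.9195 × 110.8452) = 109.8782

109.88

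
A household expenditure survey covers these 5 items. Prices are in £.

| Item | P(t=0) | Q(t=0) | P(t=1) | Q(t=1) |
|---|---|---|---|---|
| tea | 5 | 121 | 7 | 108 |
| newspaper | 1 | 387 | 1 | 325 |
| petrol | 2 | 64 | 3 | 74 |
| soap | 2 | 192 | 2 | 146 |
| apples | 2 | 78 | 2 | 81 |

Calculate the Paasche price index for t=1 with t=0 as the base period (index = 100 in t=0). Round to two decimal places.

Paasche price index uses current-period quantities as weights.
ΣP(t=1)·Q(t=1) = 7×108 + 1×325 + 3×74 + 2×146 + 2×81 = 756 + 325 + 222 + 292 + 162 = 1757
ΣP(t=0)·Q(t=1) = 5×108 + 1×325 + 2×74 + 2×146 + 2×81 = 540 + 325 + 148 + 292 + 162 = 1467
Index = 1757 / 1467 × 100 = 119.7682

119.77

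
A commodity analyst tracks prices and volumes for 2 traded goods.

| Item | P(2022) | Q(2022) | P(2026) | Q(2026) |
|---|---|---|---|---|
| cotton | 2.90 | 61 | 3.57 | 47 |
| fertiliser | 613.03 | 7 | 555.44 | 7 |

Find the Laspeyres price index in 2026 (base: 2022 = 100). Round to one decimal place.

Laspeyres price index uses base-period quantities as weights.
ΣP(2026)·Q(2022) = 3.57×61 + 555.44×7 = 217.77 + 3888.08 = 4105.85
ΣP(2022)·Q(2022) = 2.90×61 + 613.03×7 = 176.9 + 4291.21 = 4468.11
Index = 4105.85 / 4468.11 × 100 = 91.8923

91.9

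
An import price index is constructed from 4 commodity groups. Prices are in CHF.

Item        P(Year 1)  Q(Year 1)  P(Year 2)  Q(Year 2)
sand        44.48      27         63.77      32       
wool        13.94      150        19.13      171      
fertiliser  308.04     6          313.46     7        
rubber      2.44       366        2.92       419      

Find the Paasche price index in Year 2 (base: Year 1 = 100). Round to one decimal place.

125.0

Paasche price index uses current-period quantities as weights.
ΣP(Year 2)·Q(Year 2) = 63.77×32 + 19.13×171 + 313.46×7 + 2.92×419 = 2040.64 + 3271.23 + 2194.22 + 1223.48 = 8729.57
ΣP(Year 1)·Q(Year 2) = 44.48×32 + 13.94×171 + 308.04×7 + 2.44×419 = 1423.36 + 2383.74 + 2156.28 + 1022.36 = 6985.74
Index = 8729.57 / 6985.74 × 100 = 124.9627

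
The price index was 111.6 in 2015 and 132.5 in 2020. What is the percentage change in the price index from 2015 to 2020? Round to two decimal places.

18.73%

Change = (132.5 − 111.6) / 111.6 × 100
       = 20.9 / 111.6 × 100 = 18.7276%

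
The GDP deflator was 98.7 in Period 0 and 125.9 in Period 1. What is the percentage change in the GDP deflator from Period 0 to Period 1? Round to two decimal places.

27.56%

Change = (125.9 − 98.7) / 98.7 × 100
       = 27.2 / 98.7 × 100 = 27.5583%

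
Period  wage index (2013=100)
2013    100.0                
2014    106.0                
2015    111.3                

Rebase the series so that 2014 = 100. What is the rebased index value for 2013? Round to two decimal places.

94.34

Rebased(2013) = 100.0 / 106.0 × 100 = 94.3396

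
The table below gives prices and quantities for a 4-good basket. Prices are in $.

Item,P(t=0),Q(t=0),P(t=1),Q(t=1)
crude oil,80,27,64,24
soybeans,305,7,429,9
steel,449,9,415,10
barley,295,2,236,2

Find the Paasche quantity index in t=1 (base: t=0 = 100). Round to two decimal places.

Paasche quantity index uses current-period prices as weights.
ΣP(t=1)·Q(t=1) = 64×24 + 429×9 + 415×10 + 236×2 = 1536 + 3861 + 4150 + 472 = 10019
ΣP(t=1)·Q(t=0) = 64×27 + 429×7 + 415×9 + 236×2 = 1728 + 3003 + 3735 + 472 = 8938
Index = 10019 / 8938 × 100 = 112.0944

112.09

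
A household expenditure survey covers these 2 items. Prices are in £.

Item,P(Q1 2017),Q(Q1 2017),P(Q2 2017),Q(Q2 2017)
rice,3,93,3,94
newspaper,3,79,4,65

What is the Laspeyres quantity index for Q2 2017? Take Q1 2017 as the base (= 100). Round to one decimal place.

Laspeyres quantity index uses base-period prices as weights.
ΣP(Q1 2017)·Q(Q2 2017) = 3×94 + 3×65 = 282 + 195 = 477
ΣP(Q1 2017)·Q(Q1 2017) = 3×93 + 3×79 = 279 + 237 = 516
Index = 477 / 516 × 100 = 92.4419

92.4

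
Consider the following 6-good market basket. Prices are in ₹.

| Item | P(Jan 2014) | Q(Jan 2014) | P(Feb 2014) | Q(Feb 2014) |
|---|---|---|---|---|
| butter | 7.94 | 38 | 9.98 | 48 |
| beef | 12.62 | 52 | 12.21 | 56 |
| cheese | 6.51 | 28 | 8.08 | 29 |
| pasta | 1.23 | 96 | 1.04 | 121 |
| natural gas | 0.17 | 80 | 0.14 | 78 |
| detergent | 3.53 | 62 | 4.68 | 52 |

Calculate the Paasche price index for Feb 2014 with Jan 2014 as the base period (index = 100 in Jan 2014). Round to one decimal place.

109.6

Paasche price index uses current-period quantities as weights.
ΣP(Feb 2014)·Q(Feb 2014) = 9.98×48 + 12.21×56 + 8.08×29 + 1.04×121 + 0.14×78 + 4.68×52 = 479.04 + 683.76 + 234.32 + 125.84 + 10.92 + 243.36 = 1777.24
ΣP(Jan 2014)·Q(Feb 2014) = 7.94×48 + 12.62×56 + 6.51×29 + 1.23×121 + 0.17×78 + 3.53×52 = 381.12 + 706.72 + 188.79 + 148.83 + 13.26 + 183.56 = 1622.28
Index = 1777.24 / 1622.28 × 100 = 109.5520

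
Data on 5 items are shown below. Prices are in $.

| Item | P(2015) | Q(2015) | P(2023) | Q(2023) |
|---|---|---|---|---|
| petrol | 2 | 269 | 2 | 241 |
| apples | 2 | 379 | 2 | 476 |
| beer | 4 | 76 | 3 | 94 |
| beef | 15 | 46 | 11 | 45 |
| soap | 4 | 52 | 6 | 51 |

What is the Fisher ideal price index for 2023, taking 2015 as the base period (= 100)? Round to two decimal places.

Laspeyres component (base-period weights):
ΣP(2023)Q(2015) = 2×269 + 2×379 + 3×76 + 11×46 + 6×52 = 538 + 758 + 228 + 506 + 312 = 2342
ΣP(2015)Q(2015) = 2×269 + 2×379 + 4×76 + 15×46 + 4×52 = 538 + 758 + 304 + 690 + 208 = 2498
L = 2342 / 2498 × 100 = 93.7550
Paasche component (current-period weights):
ΣP(2023)Q(2023) = 2×241 + 2×476 + 3×94 + 11×45 + 6×51 = 482 + 952 + 282 + 495 + 306 = 2517
ΣP(2015)Q(2023) = 2×241 + 2×476 + 4×94 + 15×45 + 4×51 = 482 + 952 + 376 + 675 + 204 = 2689
P = 2517 / 2689 × 100 = 93.6036
Fisher = √(L × P) = √(93.7550 × 93.6036) = 93.6793

93.68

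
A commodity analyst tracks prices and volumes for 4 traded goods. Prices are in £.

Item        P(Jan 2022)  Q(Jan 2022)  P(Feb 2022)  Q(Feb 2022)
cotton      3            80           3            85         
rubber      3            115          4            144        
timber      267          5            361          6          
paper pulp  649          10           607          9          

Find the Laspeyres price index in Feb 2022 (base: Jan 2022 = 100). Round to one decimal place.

102.0

Laspeyres price index uses base-period quantities as weights.
ΣP(Feb 2022)·Q(Jan 2022) = 3×80 + 4×115 + 361×5 + 607×10 = 240 + 460 + 1805 + 6070 = 8575
ΣP(Jan 2022)·Q(Jan 2022) = 3×80 + 3×115 + 267×5 + 649×10 = 240 + 345 + 1335 + 6490 = 8410
Index = 8575 / 8410 × 100 = 101.9620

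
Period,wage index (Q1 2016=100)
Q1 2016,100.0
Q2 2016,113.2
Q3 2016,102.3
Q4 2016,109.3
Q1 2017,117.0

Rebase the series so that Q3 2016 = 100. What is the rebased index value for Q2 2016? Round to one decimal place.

Rebased(Q2 2016) = 113.2 / 102.3 × 100 = 110.6549

110.7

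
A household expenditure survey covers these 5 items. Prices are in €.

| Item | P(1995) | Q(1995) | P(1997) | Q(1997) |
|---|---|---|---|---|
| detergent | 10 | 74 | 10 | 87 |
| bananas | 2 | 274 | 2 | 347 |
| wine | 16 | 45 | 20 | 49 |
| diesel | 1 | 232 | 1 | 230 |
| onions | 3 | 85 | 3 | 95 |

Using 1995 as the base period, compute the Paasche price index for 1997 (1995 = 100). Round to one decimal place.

106.8

Paasche price index uses current-period quantities as weights.
ΣP(1997)·Q(1997) = 10×87 + 2×347 + 20×49 + 1×230 + 3×95 = 870 + 694 + 980 + 230 + 285 = 3059
ΣP(1995)·Q(1997) = 10×87 + 2×347 + 16×49 + 1×230 + 3×95 = 870 + 694 + 784 + 230 + 285 = 2863
Index = 3059 / 2863 × 100 = 106.8460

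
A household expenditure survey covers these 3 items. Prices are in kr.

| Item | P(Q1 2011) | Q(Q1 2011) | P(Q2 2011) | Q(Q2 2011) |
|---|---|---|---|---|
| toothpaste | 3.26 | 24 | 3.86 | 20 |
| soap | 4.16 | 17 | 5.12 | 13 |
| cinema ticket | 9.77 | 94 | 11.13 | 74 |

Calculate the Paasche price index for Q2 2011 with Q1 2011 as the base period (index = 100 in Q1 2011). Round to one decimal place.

Paasche price index uses current-period quantities as weights.
ΣP(Q2 2011)·Q(Q2 2011) = 3.86×20 + 5.12×13 + 11.13×74 = 77.2 + 66.56 + 823.62 = 967.38
ΣP(Q1 2011)·Q(Q2 2011) = 3.26×20 + 4.16×13 + 9.77×74 = 65.2 + 54.08 + 722.98 = 842.26
Index = 967.38 / 842.26 × 100 = 114.8553

114.9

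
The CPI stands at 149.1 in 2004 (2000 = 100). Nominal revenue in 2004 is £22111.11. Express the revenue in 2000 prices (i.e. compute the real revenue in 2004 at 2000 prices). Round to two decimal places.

Real = Nominal ÷ (Index/100) = 22111.11 ÷ (149.1/100)
     = 22111.11 ÷ 1.491 = 14829.7183

14829.72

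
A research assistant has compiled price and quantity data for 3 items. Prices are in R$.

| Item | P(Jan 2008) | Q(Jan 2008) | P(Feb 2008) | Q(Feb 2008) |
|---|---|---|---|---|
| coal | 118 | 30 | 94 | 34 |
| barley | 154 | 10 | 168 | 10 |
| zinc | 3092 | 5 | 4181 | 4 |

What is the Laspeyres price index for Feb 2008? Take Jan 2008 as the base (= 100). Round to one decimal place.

Laspeyres price index uses base-period quantities as weights.
ΣP(Feb 2008)·Q(Jan 2008) = 94×30 + 168×10 + 4181×5 = 2820 + 1680 + 20905 = 25405
ΣP(Jan 2008)·Q(Jan 2008) = 118×30 + 154×10 + 3092×5 = 3540 + 1540 + 15460 = 20540
Index = 25405 / 20540 × 100 = 123.6855

123.7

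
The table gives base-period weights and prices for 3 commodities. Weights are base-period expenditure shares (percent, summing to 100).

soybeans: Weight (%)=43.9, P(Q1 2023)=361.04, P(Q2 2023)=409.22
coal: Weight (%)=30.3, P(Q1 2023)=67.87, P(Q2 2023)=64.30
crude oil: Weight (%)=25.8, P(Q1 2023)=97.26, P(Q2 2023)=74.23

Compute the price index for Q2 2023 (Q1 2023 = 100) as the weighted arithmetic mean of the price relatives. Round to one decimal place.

soybeans: 43.9 × (409.22/361.04) = 43.9 × 1.133448 = 49.7584
coal: 30.3 × (64.30/67.87) = 30.3 × 0.947399 = 28.7062
crude oil: 25.8 × (74.23/97.26) = 25.8 × 0.763212 = 19.6909
Index = Σ wᵢ·(p₁ᵢ/p₀ᵢ) = 49.7584 + 28.7062 + 19.6909 = 98.1554

98.2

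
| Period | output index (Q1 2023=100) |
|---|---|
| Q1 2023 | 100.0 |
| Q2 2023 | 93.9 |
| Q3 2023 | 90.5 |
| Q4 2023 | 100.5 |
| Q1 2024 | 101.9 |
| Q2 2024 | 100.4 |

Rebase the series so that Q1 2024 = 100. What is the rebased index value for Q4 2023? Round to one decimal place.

Rebased(Q4 2023) = 100.5 / 101.9 × 100 = 98.6261

98.6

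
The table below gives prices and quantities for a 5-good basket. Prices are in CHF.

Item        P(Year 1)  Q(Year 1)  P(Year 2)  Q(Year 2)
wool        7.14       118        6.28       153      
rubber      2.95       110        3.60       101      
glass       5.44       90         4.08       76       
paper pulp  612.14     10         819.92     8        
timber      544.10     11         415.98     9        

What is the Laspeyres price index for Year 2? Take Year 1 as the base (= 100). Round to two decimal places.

103.75

Laspeyres price index uses base-period quantities as weights.
ΣP(Year 2)·Q(Year 1) = 6.28×118 + 3.60×110 + 4.08×90 + 819.92×10 + 415.98×11 = 741.04 + 396 + 367.2 + 8199.2 + 4575.78 = 14279.22
ΣP(Year 1)·Q(Year 1) = 7.14×118 + 2.95×110 + 5.44×90 + 612.14×10 + 544.10×11 = 842.52 + 324.5 + 489.6 + 6121.4 + 5985.1 = 13763.12
Index = 14279.22 / 13763.12 × 100 = 103.7499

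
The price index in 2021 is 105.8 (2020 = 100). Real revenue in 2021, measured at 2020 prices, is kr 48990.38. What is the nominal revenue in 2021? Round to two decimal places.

51831.82

Nominal = Real × (Index/100) = 48990.38 × (105.8/100)
        = 48990.38 × 1.058 = 51831.8220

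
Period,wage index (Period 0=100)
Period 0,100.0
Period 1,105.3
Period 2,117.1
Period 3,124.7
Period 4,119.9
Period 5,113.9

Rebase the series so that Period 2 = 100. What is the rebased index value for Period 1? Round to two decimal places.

Rebased(Period 1) = 105.3 / 117.1 × 100 = 89.9231

89.92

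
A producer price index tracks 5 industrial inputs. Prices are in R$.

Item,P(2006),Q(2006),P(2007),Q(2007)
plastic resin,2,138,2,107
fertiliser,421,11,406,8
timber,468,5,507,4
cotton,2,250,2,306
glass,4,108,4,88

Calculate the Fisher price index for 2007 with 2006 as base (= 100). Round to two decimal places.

Laspeyres component (base-period weights):
ΣP(2007)Q(2006) = 2×138 + 406×11 + 507×5 + 2×250 + 4×108 = 276 + 4466 + 2535 + 500 + 432 = 8209
ΣP(2006)Q(2006) = 2×138 + 421×11 + 468×5 + 2×250 + 4×108 = 276 + 4631 + 2340 + 500 + 432 = 8179
L = 8209 / 8179 × 100 = 100.3668
Paasche component (current-period weights):
ΣP(2007)Q(2007) = 2×107 + 406×8 + 507×4 + 2×306 + 4×88 = 214 + 3248 + 2028 + 612 + 352 = 6454
ΣP(2006)Q(2007) = 2×107 + 421×8 + 468×4 + 2×306 + 4×88 = 214 + 3368 + 1872 + 612 + 352 = 6418
P = 6454 / 6418 × 100 = 100.5609
Fisher = √(L × P) = √(100.3668 × 100.5609) = 100.4638

100.46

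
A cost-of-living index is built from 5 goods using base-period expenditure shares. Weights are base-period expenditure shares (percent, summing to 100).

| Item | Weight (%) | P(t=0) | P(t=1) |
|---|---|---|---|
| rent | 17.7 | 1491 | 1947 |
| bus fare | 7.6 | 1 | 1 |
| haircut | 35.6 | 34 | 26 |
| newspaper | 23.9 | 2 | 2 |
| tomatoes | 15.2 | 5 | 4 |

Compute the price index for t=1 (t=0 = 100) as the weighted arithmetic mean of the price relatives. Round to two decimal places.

94.00

rent: 17.7 × (1947/1491) = 17.7 × 1.305835 = 23.1133
bus fare: 7.6 × (1/1) = 7.6 × 1.000000 = 7.6000
haircut: 35.6 × (26/34) = 35.6 × 0.764706 = 27.2235
newspaper: 23.9 × (2/2) = 23.9 × 1.000000 = 23.9000
tomatoes: 15.2 × (4/5) = 15.2 × 0.800000 = 12.1600
Index = Σ wᵢ·(p₁ᵢ/p₀ᵢ) = 23.1133 + 7.6000 + 27.2235 + 23.9000 + 12.1600 = 93.9968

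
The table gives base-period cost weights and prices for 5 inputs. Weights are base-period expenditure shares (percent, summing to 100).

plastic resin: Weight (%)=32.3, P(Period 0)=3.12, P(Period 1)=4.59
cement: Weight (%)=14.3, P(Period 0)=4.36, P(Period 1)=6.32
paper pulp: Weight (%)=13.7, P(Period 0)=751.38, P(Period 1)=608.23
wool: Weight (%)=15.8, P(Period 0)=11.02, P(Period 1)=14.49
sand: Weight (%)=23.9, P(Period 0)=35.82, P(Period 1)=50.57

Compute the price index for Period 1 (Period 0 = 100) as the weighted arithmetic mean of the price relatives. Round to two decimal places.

133.85

plastic resin: 32.3 × (4.59/3.12) = 32.3 × 1.471154 = 47.5183
cement: 14.3 × (6.32/4.36) = 14.3 × 1.449541 = 20.7284
paper pulp: 13.7 × (608.23/751.38) = 13.7 × 0.809484 = 11.0899
wool: 15.8 × (14.49/11.02) = 15.8 × 1.314882 = 20.7751
sand: 23.9 × (50.57/35.82) = 23.9 × 1.411781 = 33.7416
Index = Σ wᵢ·(p₁ᵢ/p₀ᵢ) = 47.5183 + 20.7284 + 11.0899 + 20.7751 + 33.7416 = 133.8533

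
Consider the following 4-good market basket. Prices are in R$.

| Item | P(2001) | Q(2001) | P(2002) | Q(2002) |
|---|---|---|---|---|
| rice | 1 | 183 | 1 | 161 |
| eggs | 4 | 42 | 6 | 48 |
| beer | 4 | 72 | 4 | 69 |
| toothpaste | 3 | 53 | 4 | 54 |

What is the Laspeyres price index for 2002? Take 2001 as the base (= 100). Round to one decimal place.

Laspeyres price index uses base-period quantities as weights.
ΣP(2002)·Q(2001) = 1×183 + 6×42 + 4×72 + 4×53 = 183 + 252 + 288 + 212 = 935
ΣP(2001)·Q(2001) = 1×183 + 4×42 + 4×72 + 3×53 = 183 + 168 + 288 + 159 = 798
Index = 935 / 798 × 100 = 117.1679

117.2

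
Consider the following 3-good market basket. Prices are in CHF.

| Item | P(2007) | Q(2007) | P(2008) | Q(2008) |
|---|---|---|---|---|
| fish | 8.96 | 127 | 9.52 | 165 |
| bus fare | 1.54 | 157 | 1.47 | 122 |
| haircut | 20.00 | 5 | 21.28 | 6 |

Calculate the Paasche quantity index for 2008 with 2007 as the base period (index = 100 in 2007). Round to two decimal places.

121.45

Paasche quantity index uses current-period prices as weights.
ΣP(2008)·Q(2008) = 9.52×165 + 1.47×122 + 21.28×6 = 1570.8 + 179.34 + 127.68 = 1877.82
ΣP(2008)·Q(2007) = 9.52×127 + 1.47×157 + 21.28×5 = 1209.04 + 230.79 + 106.4 = 1546.23
Index = 1877.82 / 1546.23 × 100 = 121.4451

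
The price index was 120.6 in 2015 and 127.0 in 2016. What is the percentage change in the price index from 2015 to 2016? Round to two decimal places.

5.31%

Change = (127.0 − 120.6) / 120.6 × 100
       = 6.4 / 120.6 × 100 = 5.3068%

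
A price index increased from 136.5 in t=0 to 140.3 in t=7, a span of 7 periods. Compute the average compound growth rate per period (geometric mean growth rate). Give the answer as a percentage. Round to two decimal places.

Growth factor = (140.3/136.5)^(1/7) = (1.027839)^(1/7) = 1.003930
Growth rate = 1.003930 − 1 = 0.003930 = 0.3930%

0.39%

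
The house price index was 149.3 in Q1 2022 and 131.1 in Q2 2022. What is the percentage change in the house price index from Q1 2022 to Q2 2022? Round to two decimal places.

Change = (131.1 − 149.3) / 149.3 × 100
       = -18.2 / 149.3 × 100 = -12.1902%

-12.19%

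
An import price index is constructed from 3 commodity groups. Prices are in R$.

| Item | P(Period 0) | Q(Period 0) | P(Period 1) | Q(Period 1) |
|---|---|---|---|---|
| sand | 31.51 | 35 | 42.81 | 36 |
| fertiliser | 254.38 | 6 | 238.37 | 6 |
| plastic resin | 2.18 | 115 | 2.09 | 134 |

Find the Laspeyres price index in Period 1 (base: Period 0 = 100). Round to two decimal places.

Laspeyres price index uses base-period quantities as weights.
ΣP(Period 1)·Q(Period 0) = 42.81×35 + 238.37×6 + 2.09×115 = 1498.35 + 1430.22 + 240.35 = 3168.92
ΣP(Period 0)·Q(Period 0) = 31.51×35 + 254.38×6 + 2.18×115 = 1102.85 + 1526.28 + 250.7 = 2879.83
Index = 3168.92 / 2879.83 × 100 = 110.0384

110.04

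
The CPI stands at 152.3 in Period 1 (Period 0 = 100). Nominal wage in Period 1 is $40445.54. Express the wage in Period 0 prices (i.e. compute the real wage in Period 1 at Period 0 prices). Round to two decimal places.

Real = Nominal ÷ (Index/100) = 40445.54 ÷ (152.3/100)
     = 40445.54 ÷ 1.523 = 26556.4938

26556.49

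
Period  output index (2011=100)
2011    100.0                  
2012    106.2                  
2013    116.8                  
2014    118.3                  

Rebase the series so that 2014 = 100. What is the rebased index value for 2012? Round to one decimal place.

89.8

Rebased(2012) = 106.2 / 118.3 × 100 = 89.7718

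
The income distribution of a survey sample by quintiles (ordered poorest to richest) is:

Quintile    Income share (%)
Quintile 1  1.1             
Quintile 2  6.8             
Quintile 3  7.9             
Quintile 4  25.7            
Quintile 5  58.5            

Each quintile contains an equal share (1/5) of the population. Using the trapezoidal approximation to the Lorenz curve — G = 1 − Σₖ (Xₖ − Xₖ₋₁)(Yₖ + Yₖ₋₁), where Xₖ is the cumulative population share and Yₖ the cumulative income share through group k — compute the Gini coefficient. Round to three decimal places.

0.535

Cumulative income shares Yₖ: 0.0110, 0.0790, 0.1580, 0.4150, 1.0000
Σ (Xₖ−Xₖ₋₁)(Yₖ+Yₖ₋₁) = (1/5)(0.0110+0.0000) + (1/5)(0.0790+0.0110) + (1/5)(0.1580+0.0790) + (1/5)(0.4150+0.1580) + (1/5)(1.0000+0.4150)
  = 0.0022 + 0.0180 + 0.0474 + 0.1146 + 0.2830 = 0.4652
G = 1 − 0.4652 = 0.5348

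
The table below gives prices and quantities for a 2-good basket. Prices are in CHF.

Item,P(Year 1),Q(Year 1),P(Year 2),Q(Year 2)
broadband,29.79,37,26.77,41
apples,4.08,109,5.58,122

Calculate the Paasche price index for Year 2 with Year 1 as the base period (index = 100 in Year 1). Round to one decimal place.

Paasche price index uses current-period quantities as weights.
ΣP(Year 2)·Q(Year 2) = 26.77×41 + 5.58×122 = 1097.57 + 680.76 = 1778.33
ΣP(Year 1)·Q(Year 2) = 29.79×41 + 4.08×122 = 1221.39 + 497.76 = 1719.15
Index = 1778.33 / 1719.15 × 100 = 103.4424

103.4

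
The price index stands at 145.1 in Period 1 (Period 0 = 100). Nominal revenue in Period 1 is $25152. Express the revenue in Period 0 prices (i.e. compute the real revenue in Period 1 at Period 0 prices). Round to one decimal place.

Real = Nominal ÷ (Index/100) = 25152 ÷ (145.1/100)
     = 25152 ÷ 1.451 = 17334.2522

17334.3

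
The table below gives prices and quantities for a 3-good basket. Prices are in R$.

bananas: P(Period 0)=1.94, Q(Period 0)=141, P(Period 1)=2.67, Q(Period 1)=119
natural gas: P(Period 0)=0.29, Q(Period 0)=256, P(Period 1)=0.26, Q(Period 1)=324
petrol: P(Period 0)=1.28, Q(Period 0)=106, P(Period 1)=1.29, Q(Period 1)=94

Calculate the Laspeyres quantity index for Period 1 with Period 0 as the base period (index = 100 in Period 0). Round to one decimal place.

92.1

Laspeyres quantity index uses base-period prices as weights.
ΣP(Period 0)·Q(Period 1) = 1.94×119 + 0.29×324 + 1.28×94 = 230.86 + 93.96 + 120.32 = 445.14
ΣP(Period 0)·Q(Period 0) = 1.94×141 + 0.29×256 + 1.28×106 = 273.54 + 74.24 + 135.68 = 483.46
Index = 445.14 / 483.46 × 100 = 92.0738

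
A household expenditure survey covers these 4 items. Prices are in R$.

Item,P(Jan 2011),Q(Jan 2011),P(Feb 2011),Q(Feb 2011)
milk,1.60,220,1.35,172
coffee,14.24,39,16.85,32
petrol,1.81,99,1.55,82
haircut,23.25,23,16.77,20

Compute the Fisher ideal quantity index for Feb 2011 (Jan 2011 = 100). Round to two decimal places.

82.77

Laspeyres component (base-period weights):
ΣP(Jan 2011)Q(Feb 2011) = 1.60×172 + 14.24×32 + 1.81×82 + 23.25×20 = 275.2 + 455.68 + 148.42 + 465 = 1344.3
ΣP(Jan 2011)Q(Jan 2011) = 1.60×220 + 14.24×39 + 1.81×99 + 23.25×23 = 352 + 555.36 + 179.19 + 534.75 = 1621.3
L = 1344.3 / 1621.3 × 100 = 82.9149
Paasche component (current-period weights):
ΣP(Feb 2011)Q(Feb 2011) = 1.35×172 + 16.85×32 + 1.55×82 + 16.77×20 = 232.2 + 539.2 + 127.1 + 335.4 = 1233.9
ΣP(Feb 2011)Q(Jan 2011) = 1.35×220 + 16.85×39 + 1.55×99 + 16.77×23 = 297 + 657.15 + 153.45 + 385.71 = 1493.31
P = 1233.9 / 1493.31 × 100 = 82.6285
Fisher = √(L × P) = √(82.9149 × 82.6285) = 82.7716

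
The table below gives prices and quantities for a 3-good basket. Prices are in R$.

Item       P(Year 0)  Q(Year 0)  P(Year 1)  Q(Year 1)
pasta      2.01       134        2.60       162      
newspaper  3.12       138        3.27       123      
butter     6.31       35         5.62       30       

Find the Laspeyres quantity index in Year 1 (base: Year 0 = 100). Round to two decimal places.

97.60

Laspeyres quantity index uses base-period prices as weights.
ΣP(Year 0)·Q(Year 1) = 2.01×162 + 3.12×123 + 6.31×30 = 325.62 + 383.76 + 189.3 = 898.68
ΣP(Year 0)·Q(Year 0) = 2.01×134 + 3.12×138 + 6.31×35 = 269.34 + 430.56 + 220.85 = 920.75
Index = 898.68 / 920.75 × 100 = 97.6030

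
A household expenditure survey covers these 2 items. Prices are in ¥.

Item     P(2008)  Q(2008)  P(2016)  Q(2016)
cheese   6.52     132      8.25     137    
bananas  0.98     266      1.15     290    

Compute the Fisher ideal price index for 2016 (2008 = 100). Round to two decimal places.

Laspeyres component (base-period weights):
ΣP(2016)Q(2008) = 8.25×132 + 1.15×266 = 1089 + 305.9 = 1394.9
ΣP(2008)Q(2008) = 6.52×132 + 0.98×266 = 860.64 + 260.68 = 1121.32
L = 1394.9 / 1121.32 × 100 = 124.3980
Paasche component (current-period weights):
ΣP(2016)Q(2016) = 8.25×137 + 1.15×290 = 1130.25 + 333.5 = 1463.75
ΣP(2008)Q(2016) = 6.52×137 + 0.98×290 = 893.24 + 284.2 = 1177.44
P = 1463.75 / 1177.44 × 100 = 124.3163
Fisher = √(L × P) = √(124.3980 × 124.3163) = 124.3572

124.36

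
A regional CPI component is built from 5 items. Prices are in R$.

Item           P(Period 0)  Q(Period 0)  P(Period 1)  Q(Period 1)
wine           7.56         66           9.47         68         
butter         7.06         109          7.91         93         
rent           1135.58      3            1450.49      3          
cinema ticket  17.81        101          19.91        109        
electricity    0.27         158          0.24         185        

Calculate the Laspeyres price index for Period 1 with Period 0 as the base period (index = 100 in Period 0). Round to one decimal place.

Laspeyres price index uses base-period quantities as weights.
ΣP(Period 1)·Q(Period 0) = 9.47×66 + 7.91×109 + 1450.49×3 + 19.91×101 + 0.24×158 = 625.02 + 862.19 + 4351.47 + 2010.91 + 37.92 = 7887.51
ΣP(Period 0)·Q(Period 0) = 7.56×66 + 7.06×109 + 1135.58×3 + 17.81×101 + 0.27×158 = 498.96 + 769.54 + 3406.74 + 1798.81 + 42.66 = 6516.71
Index = 7887.51 / 6516.71 × 100 = 121.0352

121.0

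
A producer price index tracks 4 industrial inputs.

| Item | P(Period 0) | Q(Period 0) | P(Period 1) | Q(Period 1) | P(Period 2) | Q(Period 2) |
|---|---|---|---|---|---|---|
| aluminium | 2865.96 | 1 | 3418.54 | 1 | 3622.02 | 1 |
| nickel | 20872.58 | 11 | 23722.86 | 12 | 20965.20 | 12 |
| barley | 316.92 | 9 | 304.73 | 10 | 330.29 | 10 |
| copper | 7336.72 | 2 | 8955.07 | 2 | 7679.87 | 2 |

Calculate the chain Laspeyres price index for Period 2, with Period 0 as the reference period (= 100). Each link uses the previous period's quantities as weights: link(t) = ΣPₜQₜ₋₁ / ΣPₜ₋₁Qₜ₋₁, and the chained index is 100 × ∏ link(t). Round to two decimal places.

Link Period 0→Period 1:
ΣP(Period 1)Q(Period 0) = 3418.54×1 + 23722.86×11 + 304.73×9 + 8955.07×2 = 3418.54 + 260951.46 + 2742.57 + 17910.14 = 285022.71
ΣP(Period 0)Q(Period 0) = 2865.96×1 + 20872.58×11 + 316.92×9 + 7336.72×2 = 2865.96 + 229598.38 + 2852.28 + 14673.44 = 249990.06
link = 285022.71/249990.06 = 1.140136
Link Period 1→Period 2:
ΣP(Period 2)Q(Period 1) = 3622.02×1 + 20965.20×12 + 330.29×10 + 7679.87×2 = 3622.02 + 251582.4 + 3302.9 + 15359.74 = 273867.06
ΣP(Period 1)Q(Period 1) = 3418.54×1 + 23722.86×12 + 304.73×10 + 8955.07×2 = 3418.54 + 284674.32 + 3047.3 + 17910.14 = 309050.3
link = 273867.06/309050.3 = 0.886157
Chained index = 100 × 1.140136 × 0.886157 = 101.0340

101.03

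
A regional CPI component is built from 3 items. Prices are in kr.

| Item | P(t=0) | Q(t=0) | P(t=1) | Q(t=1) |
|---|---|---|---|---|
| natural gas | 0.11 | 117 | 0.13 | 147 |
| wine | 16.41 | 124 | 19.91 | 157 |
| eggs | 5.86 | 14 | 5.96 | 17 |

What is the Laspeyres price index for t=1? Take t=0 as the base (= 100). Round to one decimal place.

Laspeyres price index uses base-period quantities as weights.
ΣP(t=1)·Q(t=0) = 0.13×117 + 19.91×124 + 5.96×14 = 15.21 + 2468.84 + 83.44 = 2567.49
ΣP(t=0)·Q(t=0) = 0.11×117 + 16.41×124 + 5.86×14 = 12.87 + 2034.84 + 82.04 = 2129.75
Index = 2567.49 / 2129.75 × 100 = 120.5536

120.6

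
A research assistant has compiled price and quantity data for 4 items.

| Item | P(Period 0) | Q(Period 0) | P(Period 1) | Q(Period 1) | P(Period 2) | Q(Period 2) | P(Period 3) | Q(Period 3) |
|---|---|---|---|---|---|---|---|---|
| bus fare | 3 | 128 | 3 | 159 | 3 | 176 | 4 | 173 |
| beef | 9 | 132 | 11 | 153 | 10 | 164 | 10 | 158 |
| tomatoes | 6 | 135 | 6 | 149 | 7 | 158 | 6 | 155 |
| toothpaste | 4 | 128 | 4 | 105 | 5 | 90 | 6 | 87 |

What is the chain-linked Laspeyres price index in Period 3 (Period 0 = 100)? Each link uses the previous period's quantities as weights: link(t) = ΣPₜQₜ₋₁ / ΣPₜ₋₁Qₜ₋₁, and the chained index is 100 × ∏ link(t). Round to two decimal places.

115.55

Link Period 0→Period 1:
ΣP(Period 1)Q(Period 0) = 3×128 + 11×132 + 6×135 + 4×128 = 384 + 1452 + 810 + 512 = 3158
ΣP(Period 0)Q(Period 0) = 3×128 + 9×132 + 6×135 + 4×128 = 384 + 1188 + 810 + 512 = 2894
link = 3158/2894 = 1.091223
Link Period 1→Period 2:
ΣP(Period 2)Q(Period 1) = 3×159 + 10×153 + 7×149 + 5×105 = 477 + 1530 + 1043 + 525 = 3575
ΣP(Period 1)Q(Period 1) = 3×159 + 11×153 + 6×149 + 4×105 = 477 + 1683 + 894 + 420 = 3474
link = 3575/3474 = 1.029073
Link Period 2→Period 3:
ΣP(Period 3)Q(Period 2) = 4×176 + 10×164 + 6×158 + 6×90 = 704 + 1640 + 948 + 540 = 3832
ΣP(Period 2)Q(Period 2) = 3×176 + 10×164 + 7×158 + 5×90 = 528 + 1640 + 1106 + 450 = 3724
link = 3832/3724 = 1.029001
Chained index = 100 × 1.091223 × 1.029073 × 1.029001 = 115.5515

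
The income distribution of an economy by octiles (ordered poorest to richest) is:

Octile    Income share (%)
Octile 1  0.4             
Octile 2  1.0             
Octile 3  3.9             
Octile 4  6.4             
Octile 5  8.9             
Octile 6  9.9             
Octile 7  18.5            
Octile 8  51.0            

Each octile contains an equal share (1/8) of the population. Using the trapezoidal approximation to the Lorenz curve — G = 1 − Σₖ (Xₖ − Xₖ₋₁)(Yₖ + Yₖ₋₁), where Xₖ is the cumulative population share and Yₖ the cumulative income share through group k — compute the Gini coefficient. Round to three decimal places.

0.578

Cumulative income shares Yₖ: 0.0040, 0.0140, 0.0530, 0.1170, 0.2060, 0.3050, 0.4900, 1.0000
Σ (Xₖ−Xₖ₋₁)(Yₖ+Yₖ₋₁) = (1/8)(0.0040+0.0000) + (1/8)(0.0140+0.0040) + (1/8)(0.0530+0.0140) + (1/8)(0.1170+0.0530) + (1/8)(0.2060+0.1170) + (1/8)(0.3050+0.2060) + (1/8)(0.4900+0.3050) + (1/8)(1.0000+0.4900)
  = 0.0005 + 0.0023 + 0.0084 + 0.0212 + 0.0404 + 0.0639 + 0.0994 + 0.1862 = 0.4223
G = 1 − 0.4223 = 0.5777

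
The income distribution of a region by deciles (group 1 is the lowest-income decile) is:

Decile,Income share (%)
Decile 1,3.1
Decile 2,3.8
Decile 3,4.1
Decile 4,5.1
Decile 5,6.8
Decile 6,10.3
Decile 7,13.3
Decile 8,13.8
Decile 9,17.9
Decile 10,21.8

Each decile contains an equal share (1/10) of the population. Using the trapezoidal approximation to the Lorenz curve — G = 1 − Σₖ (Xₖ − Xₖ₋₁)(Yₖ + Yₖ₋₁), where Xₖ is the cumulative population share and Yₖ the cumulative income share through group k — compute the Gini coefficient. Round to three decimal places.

Cumulative income shares Yₖ: 0.0310, 0.0690, 0.1100, 0.1610, 0.2290, 0.3320, 0.4650, 0.6030, 0.7820, 1.0000
Σ (Xₖ−Xₖ₋₁)(Yₖ+Yₖ₋₁) = (1/10)(0.0310+0.0000) + (1/10)(0.0690+0.0310) + (1/10)(0.1100+0.0690) + (1/10)(0.1610+0.1100) + (1/10)(0.2290+0.1610) + (1/10)(0.3320+0.2290) + (1/10)(0.4650+0.3320) + (1/10)(0.6030+0.4650) + (1/10)(0.7820+0.6030) + (1/10)(1.0000+0.7820)
  = 0.0031 + 0.0100 + 0.0179 + 0.0271 + 0.0390 + 0.0561 + 0.0797 + 0.1068 + 0.1385 + 0.1782 = 0.6564
G = 1 − 0.6564 = 0.3436

0.344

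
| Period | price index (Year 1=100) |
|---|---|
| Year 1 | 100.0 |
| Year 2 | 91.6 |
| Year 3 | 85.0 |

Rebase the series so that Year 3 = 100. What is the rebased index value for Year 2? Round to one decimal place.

Rebased(Year 2) = 91.6 / 85.0 × 100 = 107.7647

107.8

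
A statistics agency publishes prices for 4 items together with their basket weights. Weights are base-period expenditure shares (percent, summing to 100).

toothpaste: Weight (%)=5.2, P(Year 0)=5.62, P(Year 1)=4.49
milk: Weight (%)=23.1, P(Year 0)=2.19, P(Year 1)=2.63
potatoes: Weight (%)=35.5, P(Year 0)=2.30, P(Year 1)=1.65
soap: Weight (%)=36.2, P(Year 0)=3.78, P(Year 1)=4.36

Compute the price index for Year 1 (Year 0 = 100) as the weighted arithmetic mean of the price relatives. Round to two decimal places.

99.12

toothpaste: 5.2 × (4.49/5.62) = 5.2 × 0.798932 = 4.1544
milk: 23.1 × (2.63/2.19) = 23.1 × 1.200913 = 27.7411
potatoes: 35.5 × (1.65/2.30) = 35.5 × 0.717391 = 25.4674
soap: 36.2 × (4.36/3.78) = 36.2 × 1.153439 = 41.7545
Index = Σ wᵢ·(p₁ᵢ/p₀ᵢ) = 4.1544 + 27.7411 + 25.4674 + 41.7545 = 99.1174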